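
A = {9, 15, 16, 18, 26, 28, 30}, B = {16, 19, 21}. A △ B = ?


A △ B = (A \ B) ∪ (B \ A) = elements in exactly one of A or B
A \ B = {9, 15, 18, 26, 28, 30}
B \ A = {19, 21}
A △ B = {9, 15, 18, 19, 21, 26, 28, 30}

A △ B = {9, 15, 18, 19, 21, 26, 28, 30}


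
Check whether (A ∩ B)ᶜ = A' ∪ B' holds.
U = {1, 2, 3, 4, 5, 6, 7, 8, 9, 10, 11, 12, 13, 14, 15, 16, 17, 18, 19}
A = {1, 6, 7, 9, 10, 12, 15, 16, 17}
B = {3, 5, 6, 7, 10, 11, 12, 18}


LHS: A ∩ B = {6, 7, 10, 12}
(A ∩ B)' = U \ (A ∩ B) = {1, 2, 3, 4, 5, 8, 9, 11, 13, 14, 15, 16, 17, 18, 19}
A' = {2, 3, 4, 5, 8, 11, 13, 14, 18, 19}, B' = {1, 2, 4, 8, 9, 13, 14, 15, 16, 17, 19}
Claimed RHS: A' ∪ B' = {1, 2, 3, 4, 5, 8, 9, 11, 13, 14, 15, 16, 17, 18, 19}
Identity is VALID: LHS = RHS = {1, 2, 3, 4, 5, 8, 9, 11, 13, 14, 15, 16, 17, 18, 19} ✓

Identity is valid. (A ∩ B)' = A' ∪ B' = {1, 2, 3, 4, 5, 8, 9, 11, 13, 14, 15, 16, 17, 18, 19}


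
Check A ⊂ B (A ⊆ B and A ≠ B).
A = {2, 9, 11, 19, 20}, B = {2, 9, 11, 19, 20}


A ⊂ B requires: A ⊆ B AND A ≠ B.
A ⊆ B? Yes
A = B? Yes
A = B, so A is not a PROPER subset.

No, A is not a proper subset of B


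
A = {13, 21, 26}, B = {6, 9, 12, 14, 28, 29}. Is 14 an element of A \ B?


A = {13, 21, 26}, B = {6, 9, 12, 14, 28, 29}
A \ B = elements in A but not in B
A \ B = {13, 21, 26}
Checking if 14 ∈ A \ B
14 is not in A \ B → False

14 ∉ A \ B


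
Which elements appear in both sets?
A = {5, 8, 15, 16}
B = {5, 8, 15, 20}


A ∩ B = elements in both A and B
A = {5, 8, 15, 16}
B = {5, 8, 15, 20}
A ∩ B = {5, 8, 15}

A ∩ B = {5, 8, 15}


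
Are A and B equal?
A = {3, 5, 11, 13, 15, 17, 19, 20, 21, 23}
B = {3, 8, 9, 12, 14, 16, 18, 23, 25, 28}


Two sets are equal iff they have exactly the same elements.
A = {3, 5, 11, 13, 15, 17, 19, 20, 21, 23}
B = {3, 8, 9, 12, 14, 16, 18, 23, 25, 28}
Differences: {5, 8, 9, 11, 12, 13, 14, 15, 16, 17, 18, 19, 20, 21, 25, 28}
A ≠ B

No, A ≠ B


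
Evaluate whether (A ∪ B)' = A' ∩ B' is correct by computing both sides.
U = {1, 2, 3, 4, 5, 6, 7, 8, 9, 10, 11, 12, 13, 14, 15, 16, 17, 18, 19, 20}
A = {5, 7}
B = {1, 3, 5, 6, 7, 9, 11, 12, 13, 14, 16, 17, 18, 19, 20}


LHS: A ∪ B = {1, 3, 5, 6, 7, 9, 11, 12, 13, 14, 16, 17, 18, 19, 20}
(A ∪ B)' = U \ (A ∪ B) = {2, 4, 8, 10, 15}
A' = {1, 2, 3, 4, 6, 8, 9, 10, 11, 12, 13, 14, 15, 16, 17, 18, 19, 20}, B' = {2, 4, 8, 10, 15}
Claimed RHS: A' ∩ B' = {2, 4, 8, 10, 15}
Identity is VALID: LHS = RHS = {2, 4, 8, 10, 15} ✓

Identity is valid. (A ∪ B)' = A' ∩ B' = {2, 4, 8, 10, 15}


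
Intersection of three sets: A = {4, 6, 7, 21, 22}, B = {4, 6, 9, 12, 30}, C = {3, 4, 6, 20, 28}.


A ∩ B = {4, 6}
(A ∩ B) ∩ C = {4, 6}

A ∩ B ∩ C = {4, 6}


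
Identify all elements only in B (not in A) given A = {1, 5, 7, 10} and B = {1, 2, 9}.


A = {1, 5, 7, 10}
B = {1, 2, 9}
Region: only in B (not in A)
Elements: {2, 9}

Elements only in B (not in A): {2, 9}


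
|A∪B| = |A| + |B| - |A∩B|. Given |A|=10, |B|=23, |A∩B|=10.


|A ∪ B| = |A| + |B| - |A ∩ B|
= 10 + 23 - 10
= 23

|A ∪ B| = 23


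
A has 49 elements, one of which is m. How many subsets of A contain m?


Subsets of A containing m correspond to subsets of A \ {m}, which has 48 elements.
Count = 2^(n-1) = 2^48
= 281474976710656

Number of subsets containing m = 281474976710656


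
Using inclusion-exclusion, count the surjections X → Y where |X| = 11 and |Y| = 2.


n = |X| = 11, k = |Y| = 2. Surjections via inclusion-exclusion:
S(n,k) = Σ(-1)^i × C(k,i) × (k-i)^n, i=0 to k
i=0: (-1)^0×C(2,0)×2^11 = 2048
i=1: (-1)^1×C(2,1)×1^11 = -2
i=2: (-1)^2×C(2,2)×0^11 = 0
Total = 2046

Number of surjections = 2046


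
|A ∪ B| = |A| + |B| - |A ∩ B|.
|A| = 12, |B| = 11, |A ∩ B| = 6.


|A ∪ B| = |A| + |B| - |A ∩ B|
= 12 + 11 - 6
= 17

|A ∪ B| = 17


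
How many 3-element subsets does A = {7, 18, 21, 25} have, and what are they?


|A| = 4, so A has C(4,3) = 4 subsets of size 3.
Enumerate by choosing 3 elements from A at a time:
{7, 18, 21}, {7, 18, 25}, {7, 21, 25}, {18, 21, 25}

3-element subsets (4 total): {7, 18, 21}, {7, 18, 25}, {7, 21, 25}, {18, 21, 25}


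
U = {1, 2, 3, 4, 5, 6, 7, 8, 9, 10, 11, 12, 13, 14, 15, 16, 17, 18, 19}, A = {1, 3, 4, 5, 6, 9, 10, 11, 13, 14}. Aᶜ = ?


Aᶜ = U \ A = elements in U but not in A
U = {1, 2, 3, 4, 5, 6, 7, 8, 9, 10, 11, 12, 13, 14, 15, 16, 17, 18, 19}
A = {1, 3, 4, 5, 6, 9, 10, 11, 13, 14}
Aᶜ = {2, 7, 8, 12, 15, 16, 17, 18, 19}

Aᶜ = {2, 7, 8, 12, 15, 16, 17, 18, 19}


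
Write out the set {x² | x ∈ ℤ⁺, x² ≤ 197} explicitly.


Checking each candidate:
Condition: positive perfect squares ≤ 197
Result = {1, 4, 9, 16, 25, 36, 49, 64, 81, 100, 121, 144, 169, 196}

{1, 4, 9, 16, 25, 36, 49, 64, 81, 100, 121, 144, 169, 196}


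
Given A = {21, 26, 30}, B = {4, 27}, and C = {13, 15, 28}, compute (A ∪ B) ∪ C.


A ∪ B = {4, 21, 26, 27, 30}
(A ∪ B) ∪ C = {4, 13, 15, 21, 26, 27, 28, 30}

A ∪ B ∪ C = {4, 13, 15, 21, 26, 27, 28, 30}


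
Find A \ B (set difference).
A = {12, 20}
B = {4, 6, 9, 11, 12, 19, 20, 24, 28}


A \ B = elements in A but not in B
A = {12, 20}
B = {4, 6, 9, 11, 12, 19, 20, 24, 28}
Remove from A any elements in B
A \ B = ∅

A \ B = ∅


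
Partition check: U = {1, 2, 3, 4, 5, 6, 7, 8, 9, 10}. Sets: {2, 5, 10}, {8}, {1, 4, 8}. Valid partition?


A partition requires: (1) non-empty parts, (2) pairwise disjoint, (3) union = U
Parts: {2, 5, 10}, {8}, {1, 4, 8}
Union of parts: {1, 2, 4, 5, 8, 10}
U = {1, 2, 3, 4, 5, 6, 7, 8, 9, 10}
All non-empty? True
Pairwise disjoint? False
Covers U? False

No, not a valid partition


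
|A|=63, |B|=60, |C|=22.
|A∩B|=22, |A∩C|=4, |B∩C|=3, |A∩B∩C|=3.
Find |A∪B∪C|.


|A∪B∪C| = |A|+|B|+|C| - |A∩B|-|A∩C|-|B∩C| + |A∩B∩C|
= 63+60+22 - 22-4-3 + 3
= 145 - 29 + 3
= 119

|A ∪ B ∪ C| = 119


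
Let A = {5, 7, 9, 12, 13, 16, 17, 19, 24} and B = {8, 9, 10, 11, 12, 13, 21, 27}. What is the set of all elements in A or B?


A ∪ B = all elements in A or B (or both)
A = {5, 7, 9, 12, 13, 16, 17, 19, 24}
B = {8, 9, 10, 11, 12, 13, 21, 27}
A ∪ B = {5, 7, 8, 9, 10, 11, 12, 13, 16, 17, 19, 21, 24, 27}

A ∪ B = {5, 7, 8, 9, 10, 11, 12, 13, 16, 17, 19, 21, 24, 27}


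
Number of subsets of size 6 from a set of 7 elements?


C(n,k) = n! / (k!(n-k)!)
C(7,6) = 7! / (6!1!)
= 7

C(7,6) = 7


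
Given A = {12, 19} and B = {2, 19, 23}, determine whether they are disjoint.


Disjoint means A ∩ B = ∅.
A ∩ B = {19}
A ∩ B ≠ ∅, so A and B are NOT disjoint.

No, A and B are not disjoint (A ∩ B = {19})


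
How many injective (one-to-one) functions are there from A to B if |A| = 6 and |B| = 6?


An injection sends each of |A| = 6 inputs to a distinct output in B.
# injections = |B|·(|B|-1)·…·(|B|-|A|+1) = 6! / (6 - 6)!
= 6 × 5 × 4 × 3 × 2 × 1
= 720

Number of injections = 720


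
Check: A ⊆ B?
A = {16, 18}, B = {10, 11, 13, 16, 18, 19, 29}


A ⊆ B means every element of A is in B.
All elements of A are in B.
So A ⊆ B.

Yes, A ⊆ B


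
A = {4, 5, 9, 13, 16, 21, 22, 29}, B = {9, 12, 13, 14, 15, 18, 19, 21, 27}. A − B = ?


A \ B = elements in A but not in B
A = {4, 5, 9, 13, 16, 21, 22, 29}
B = {9, 12, 13, 14, 15, 18, 19, 21, 27}
Remove from A any elements in B
A \ B = {4, 5, 16, 22, 29}

A \ B = {4, 5, 16, 22, 29}


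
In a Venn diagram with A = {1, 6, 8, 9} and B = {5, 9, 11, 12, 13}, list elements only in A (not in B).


A = {1, 6, 8, 9}
B = {5, 9, 11, 12, 13}
Region: only in A (not in B)
Elements: {1, 6, 8}

Elements only in A (not in B): {1, 6, 8}


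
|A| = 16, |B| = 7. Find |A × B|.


|A × B| = |A| × |B|
= 16 × 7
= 112

|A × B| = 112


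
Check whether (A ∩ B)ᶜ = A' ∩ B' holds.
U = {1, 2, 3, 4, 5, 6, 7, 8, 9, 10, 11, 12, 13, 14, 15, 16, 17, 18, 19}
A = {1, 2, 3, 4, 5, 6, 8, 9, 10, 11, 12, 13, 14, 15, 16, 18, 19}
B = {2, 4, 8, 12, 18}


LHS: A ∩ B = {2, 4, 8, 12, 18}
(A ∩ B)' = U \ (A ∩ B) = {1, 3, 5, 6, 7, 9, 10, 11, 13, 14, 15, 16, 17, 19}
A' = {7, 17}, B' = {1, 3, 5, 6, 7, 9, 10, 11, 13, 14, 15, 16, 17, 19}
Claimed RHS: A' ∩ B' = {7, 17}
Identity is INVALID: LHS = {1, 3, 5, 6, 7, 9, 10, 11, 13, 14, 15, 16, 17, 19} but the RHS claimed here equals {7, 17}. The correct form is (A ∩ B)' = A' ∪ B'.

Identity is invalid: (A ∩ B)' = {1, 3, 5, 6, 7, 9, 10, 11, 13, 14, 15, 16, 17, 19} but A' ∩ B' = {7, 17}. The correct De Morgan law is (A ∩ B)' = A' ∪ B'.


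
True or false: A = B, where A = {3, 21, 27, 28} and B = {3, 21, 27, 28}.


Two sets are equal iff they have exactly the same elements.
A = {3, 21, 27, 28}
B = {3, 21, 27, 28}
Same elements → A = B

Yes, A = B


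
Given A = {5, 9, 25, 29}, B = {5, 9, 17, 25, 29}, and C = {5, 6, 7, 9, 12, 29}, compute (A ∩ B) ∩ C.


A ∩ B = {5, 9, 25, 29}
(A ∩ B) ∩ C = {5, 9, 29}

A ∩ B ∩ C = {5, 9, 29}


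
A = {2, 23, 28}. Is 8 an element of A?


A = {2, 23, 28}
Checking if 8 is in A
8 is not in A → False

8 ∉ A


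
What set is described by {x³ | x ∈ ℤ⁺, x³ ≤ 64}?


Checking each candidate:
Condition: positive perfect cubes ≤ 64
Result = {1, 8, 27, 64}

{1, 8, 27, 64}


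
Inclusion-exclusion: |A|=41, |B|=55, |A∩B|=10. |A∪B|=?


|A ∪ B| = |A| + |B| - |A ∩ B|
= 41 + 55 - 10
= 86

|A ∪ B| = 86


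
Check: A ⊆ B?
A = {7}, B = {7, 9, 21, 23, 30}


A ⊆ B means every element of A is in B.
All elements of A are in B.
So A ⊆ B.

Yes, A ⊆ B


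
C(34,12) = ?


C(n,k) = n! / (k!(n-k)!)
C(34,12) = 34! / (12!22!)
= 548354040

C(34,12) = 548354040


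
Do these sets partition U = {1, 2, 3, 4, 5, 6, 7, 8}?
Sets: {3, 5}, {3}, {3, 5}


A partition requires: (1) non-empty parts, (2) pairwise disjoint, (3) union = U
Parts: {3, 5}, {3}, {3, 5}
Union of parts: {3, 5}
U = {1, 2, 3, 4, 5, 6, 7, 8}
All non-empty? True
Pairwise disjoint? False
Covers U? False

No, not a valid partition


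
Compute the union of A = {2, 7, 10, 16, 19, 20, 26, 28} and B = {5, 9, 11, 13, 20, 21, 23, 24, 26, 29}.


A ∪ B = all elements in A or B (or both)
A = {2, 7, 10, 16, 19, 20, 26, 28}
B = {5, 9, 11, 13, 20, 21, 23, 24, 26, 29}
A ∪ B = {2, 5, 7, 9, 10, 11, 13, 16, 19, 20, 21, 23, 24, 26, 28, 29}

A ∪ B = {2, 5, 7, 9, 10, 11, 13, 16, 19, 20, 21, 23, 24, 26, 28, 29}


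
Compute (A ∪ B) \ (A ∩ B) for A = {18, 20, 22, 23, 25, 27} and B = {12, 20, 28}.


A △ B = (A \ B) ∪ (B \ A) = elements in exactly one of A or B
A \ B = {18, 22, 23, 25, 27}
B \ A = {12, 28}
A △ B = {12, 18, 22, 23, 25, 27, 28}

A △ B = {12, 18, 22, 23, 25, 27, 28}


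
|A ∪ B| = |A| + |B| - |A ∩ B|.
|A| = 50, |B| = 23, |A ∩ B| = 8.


|A ∪ B| = |A| + |B| - |A ∩ B|
= 50 + 23 - 8
= 65

|A ∪ B| = 65


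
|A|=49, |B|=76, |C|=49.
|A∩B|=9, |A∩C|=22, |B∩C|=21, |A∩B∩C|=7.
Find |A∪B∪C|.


|A∪B∪C| = |A|+|B|+|C| - |A∩B|-|A∩C|-|B∩C| + |A∩B∩C|
= 49+76+49 - 9-22-21 + 7
= 174 - 52 + 7
= 129

|A ∪ B ∪ C| = 129


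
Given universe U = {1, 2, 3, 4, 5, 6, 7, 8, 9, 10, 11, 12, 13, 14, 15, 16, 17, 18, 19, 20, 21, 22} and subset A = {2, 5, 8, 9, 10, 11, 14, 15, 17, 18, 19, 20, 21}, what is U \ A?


Aᶜ = U \ A = elements in U but not in A
U = {1, 2, 3, 4, 5, 6, 7, 8, 9, 10, 11, 12, 13, 14, 15, 16, 17, 18, 19, 20, 21, 22}
A = {2, 5, 8, 9, 10, 11, 14, 15, 17, 18, 19, 20, 21}
Aᶜ = {1, 3, 4, 6, 7, 12, 13, 16, 22}

Aᶜ = {1, 3, 4, 6, 7, 12, 13, 16, 22}


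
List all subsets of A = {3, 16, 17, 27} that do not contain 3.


A subset of A that omits 3 is a subset of A \ {3}, so there are 2^(n-1) = 2^3 = 8 of them.
Subsets excluding 3: ∅, {16}, {17}, {27}, {16, 17}, {16, 27}, {17, 27}, {16, 17, 27}

Subsets excluding 3 (8 total): ∅, {16}, {17}, {27}, {16, 17}, {16, 27}, {17, 27}, {16, 17, 27}


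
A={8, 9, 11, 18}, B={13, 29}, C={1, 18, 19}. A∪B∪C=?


A ∪ B = {8, 9, 11, 13, 18, 29}
(A ∪ B) ∪ C = {1, 8, 9, 11, 13, 18, 19, 29}

A ∪ B ∪ C = {1, 8, 9, 11, 13, 18, 19, 29}


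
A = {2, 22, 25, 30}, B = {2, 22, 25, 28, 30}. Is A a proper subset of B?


A ⊂ B requires: A ⊆ B AND A ≠ B.
A ⊆ B? Yes
A = B? No
A ⊂ B: Yes (A is a proper subset of B)

Yes, A ⊂ B


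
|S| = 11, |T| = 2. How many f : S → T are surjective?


n = |S| = 11, k = |T| = 2. Surjections via inclusion-exclusion:
S(n,k) = Σ(-1)^i × C(k,i) × (k-i)^n, i=0 to k
i=0: (-1)^0×C(2,0)×2^11 = 2048
i=1: (-1)^1×C(2,1)×1^11 = -2
i=2: (-1)^2×C(2,2)×0^11 = 0
Total = 2046

Number of surjections = 2046


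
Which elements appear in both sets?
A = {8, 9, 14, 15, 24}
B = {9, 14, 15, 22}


A ∩ B = elements in both A and B
A = {8, 9, 14, 15, 24}
B = {9, 14, 15, 22}
A ∩ B = {9, 14, 15}

A ∩ B = {9, 14, 15}


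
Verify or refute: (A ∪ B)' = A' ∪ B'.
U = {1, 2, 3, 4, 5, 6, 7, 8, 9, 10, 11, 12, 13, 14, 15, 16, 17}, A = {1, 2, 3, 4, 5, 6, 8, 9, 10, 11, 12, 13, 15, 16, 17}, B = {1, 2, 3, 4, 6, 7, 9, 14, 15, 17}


LHS: A ∪ B = {1, 2, 3, 4, 5, 6, 7, 8, 9, 10, 11, 12, 13, 14, 15, 16, 17}
(A ∪ B)' = U \ (A ∪ B) = ∅
A' = {7, 14}, B' = {5, 8, 10, 11, 12, 13, 16}
Claimed RHS: A' ∪ B' = {5, 7, 8, 10, 11, 12, 13, 14, 16}
Identity is INVALID: LHS = ∅ but the RHS claimed here equals {5, 7, 8, 10, 11, 12, 13, 14, 16}. The correct form is (A ∪ B)' = A' ∩ B'.

Identity is invalid: (A ∪ B)' = ∅ but A' ∪ B' = {5, 7, 8, 10, 11, 12, 13, 14, 16}. The correct De Morgan law is (A ∪ B)' = A' ∩ B'.


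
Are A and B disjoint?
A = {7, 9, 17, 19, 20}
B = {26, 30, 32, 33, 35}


Disjoint means A ∩ B = ∅.
A ∩ B = ∅
A ∩ B = ∅, so A and B are disjoint.

Yes, A and B are disjoint


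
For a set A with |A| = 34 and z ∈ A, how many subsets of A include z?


Subsets of A containing z correspond to subsets of A \ {z}, which has 33 elements.
Count = 2^(n-1) = 2^33
= 8589934592

Number of subsets containing z = 8589934592


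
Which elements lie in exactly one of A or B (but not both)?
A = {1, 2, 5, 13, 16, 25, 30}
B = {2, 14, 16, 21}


A △ B = (A \ B) ∪ (B \ A) = elements in exactly one of A or B
A \ B = {1, 5, 13, 25, 30}
B \ A = {14, 21}
A △ B = {1, 5, 13, 14, 21, 25, 30}

A △ B = {1, 5, 13, 14, 21, 25, 30}


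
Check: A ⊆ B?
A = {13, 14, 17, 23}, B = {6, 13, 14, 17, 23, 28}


A ⊆ B means every element of A is in B.
All elements of A are in B.
So A ⊆ B.

Yes, A ⊆ B


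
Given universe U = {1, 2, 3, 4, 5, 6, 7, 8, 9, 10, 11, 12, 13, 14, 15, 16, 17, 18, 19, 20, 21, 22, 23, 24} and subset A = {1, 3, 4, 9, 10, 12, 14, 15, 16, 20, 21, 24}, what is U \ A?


Aᶜ = U \ A = elements in U but not in A
U = {1, 2, 3, 4, 5, 6, 7, 8, 9, 10, 11, 12, 13, 14, 15, 16, 17, 18, 19, 20, 21, 22, 23, 24}
A = {1, 3, 4, 9, 10, 12, 14, 15, 16, 20, 21, 24}
Aᶜ = {2, 5, 6, 7, 8, 11, 13, 17, 18, 19, 22, 23}

Aᶜ = {2, 5, 6, 7, 8, 11, 13, 17, 18, 19, 22, 23}


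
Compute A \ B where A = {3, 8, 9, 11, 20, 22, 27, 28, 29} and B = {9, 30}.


A \ B = elements in A but not in B
A = {3, 8, 9, 11, 20, 22, 27, 28, 29}
B = {9, 30}
Remove from A any elements in B
A \ B = {3, 8, 11, 20, 22, 27, 28, 29}

A \ B = {3, 8, 11, 20, 22, 27, 28, 29}


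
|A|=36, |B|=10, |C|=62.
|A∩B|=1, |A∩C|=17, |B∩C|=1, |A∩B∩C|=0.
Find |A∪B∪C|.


|A∪B∪C| = |A|+|B|+|C| - |A∩B|-|A∩C|-|B∩C| + |A∩B∩C|
= 36+10+62 - 1-17-1 + 0
= 108 - 19 + 0
= 89

|A ∪ B ∪ C| = 89


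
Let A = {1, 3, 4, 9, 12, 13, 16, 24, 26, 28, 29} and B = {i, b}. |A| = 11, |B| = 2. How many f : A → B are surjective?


n = |A| = 11, k = |B| = 2. Surjections via inclusion-exclusion:
S(n,k) = Σ(-1)^i × C(k,i) × (k-i)^n, i=0 to k
i=0: (-1)^0×C(2,0)×2^11 = 2048
i=1: (-1)^1×C(2,1)×1^11 = -2
i=2: (-1)^2×C(2,2)×0^11 = 0
Total = 2046

Number of surjections = 2046


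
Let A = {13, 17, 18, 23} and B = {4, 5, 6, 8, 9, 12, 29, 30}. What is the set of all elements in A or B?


A ∪ B = all elements in A or B (or both)
A = {13, 17, 18, 23}
B = {4, 5, 6, 8, 9, 12, 29, 30}
A ∪ B = {4, 5, 6, 8, 9, 12, 13, 17, 18, 23, 29, 30}

A ∪ B = {4, 5, 6, 8, 9, 12, 13, 17, 18, 23, 29, 30}


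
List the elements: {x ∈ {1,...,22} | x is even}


Checking each candidate:
Condition: even numbers in {1,...,22}
Result = {2, 4, 6, 8, 10, 12, 14, 16, 18, 20, 22}

{2, 4, 6, 8, 10, 12, 14, 16, 18, 20, 22}


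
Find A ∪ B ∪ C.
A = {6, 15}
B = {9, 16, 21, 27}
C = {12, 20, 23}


A ∪ B = {6, 9, 15, 16, 21, 27}
(A ∪ B) ∪ C = {6, 9, 12, 15, 16, 20, 21, 23, 27}

A ∪ B ∪ C = {6, 9, 12, 15, 16, 20, 21, 23, 27}


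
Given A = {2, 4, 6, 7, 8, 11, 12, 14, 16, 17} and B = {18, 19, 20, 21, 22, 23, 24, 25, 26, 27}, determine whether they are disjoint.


Disjoint means A ∩ B = ∅.
A ∩ B = ∅
A ∩ B = ∅, so A and B are disjoint.

Yes, A and B are disjoint


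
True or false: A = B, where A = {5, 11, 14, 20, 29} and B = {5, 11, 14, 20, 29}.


Two sets are equal iff they have exactly the same elements.
A = {5, 11, 14, 20, 29}
B = {5, 11, 14, 20, 29}
Same elements → A = B

Yes, A = B


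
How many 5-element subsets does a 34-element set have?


C(n,k) = n! / (k!(n-k)!)
C(34,5) = 34! / (5!29!)
= 278256

C(34,5) = 278256


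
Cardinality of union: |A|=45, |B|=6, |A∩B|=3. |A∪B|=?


|A ∪ B| = |A| + |B| - |A ∩ B|
= 45 + 6 - 3
= 48

|A ∪ B| = 48


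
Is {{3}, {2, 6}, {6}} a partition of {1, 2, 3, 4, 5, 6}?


A partition requires: (1) non-empty parts, (2) pairwise disjoint, (3) union = U
Parts: {3}, {2, 6}, {6}
Union of parts: {2, 3, 6}
U = {1, 2, 3, 4, 5, 6}
All non-empty? True
Pairwise disjoint? False
Covers U? False

No, not a valid partition


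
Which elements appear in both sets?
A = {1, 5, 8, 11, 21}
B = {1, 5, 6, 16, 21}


A ∩ B = elements in both A and B
A = {1, 5, 8, 11, 21}
B = {1, 5, 6, 16, 21}
A ∩ B = {1, 5, 21}

A ∩ B = {1, 5, 21}


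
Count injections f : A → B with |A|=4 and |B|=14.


An injection sends each of |A| = 4 inputs to a distinct output in B.
# injections = |B|·(|B|-1)·…·(|B|-|A|+1) = 14! / (14 - 4)!
= 14 × 13 × 12 × 11
= 24024

Number of injections = 24024


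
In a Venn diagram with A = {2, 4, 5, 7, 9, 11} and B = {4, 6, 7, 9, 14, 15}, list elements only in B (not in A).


A = {2, 4, 5, 7, 9, 11}
B = {4, 6, 7, 9, 14, 15}
Region: only in B (not in A)
Elements: {6, 14, 15}

Elements only in B (not in A): {6, 14, 15}


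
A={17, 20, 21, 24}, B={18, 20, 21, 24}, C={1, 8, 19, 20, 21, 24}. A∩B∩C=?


A ∩ B = {20, 21, 24}
(A ∩ B) ∩ C = {20, 21, 24}

A ∩ B ∩ C = {20, 21, 24}


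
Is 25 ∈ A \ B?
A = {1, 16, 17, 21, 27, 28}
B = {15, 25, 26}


A = {1, 16, 17, 21, 27, 28}, B = {15, 25, 26}
A \ B = elements in A but not in B
A \ B = {1, 16, 17, 21, 27, 28}
Checking if 25 ∈ A \ B
25 is not in A \ B → False

25 ∉ A \ B


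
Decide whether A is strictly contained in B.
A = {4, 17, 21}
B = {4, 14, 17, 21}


A ⊂ B requires: A ⊆ B AND A ≠ B.
A ⊆ B? Yes
A = B? No
A ⊂ B: Yes (A is a proper subset of B)

Yes, A ⊂ B


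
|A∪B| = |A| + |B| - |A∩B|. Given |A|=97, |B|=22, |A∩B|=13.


|A ∪ B| = |A| + |B| - |A ∩ B|
= 97 + 22 - 13
= 106

|A ∪ B| = 106


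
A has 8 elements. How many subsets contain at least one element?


Total subsets = 2^n = 2^8 = 256
Non-empty subsets exclude the empty set: 2^n - 1
= 256 - 1
= 255

Number of non-empty subsets = 255


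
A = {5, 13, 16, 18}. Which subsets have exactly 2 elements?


|A| = 4, so A has C(4,2) = 6 subsets of size 2.
Enumerate by choosing 2 elements from A at a time:
{5, 13}, {5, 16}, {5, 18}, {13, 16}, {13, 18}, {16, 18}

2-element subsets (6 total): {5, 13}, {5, 16}, {5, 18}, {13, 16}, {13, 18}, {16, 18}


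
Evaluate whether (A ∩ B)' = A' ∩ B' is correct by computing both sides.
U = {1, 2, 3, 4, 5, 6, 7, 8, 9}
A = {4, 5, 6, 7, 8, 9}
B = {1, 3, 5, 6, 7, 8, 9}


LHS: A ∩ B = {5, 6, 7, 8, 9}
(A ∩ B)' = U \ (A ∩ B) = {1, 2, 3, 4}
A' = {1, 2, 3}, B' = {2, 4}
Claimed RHS: A' ∩ B' = {2}
Identity is INVALID: LHS = {1, 2, 3, 4} but the RHS claimed here equals {2}. The correct form is (A ∩ B)' = A' ∪ B'.

Identity is invalid: (A ∩ B)' = {1, 2, 3, 4} but A' ∩ B' = {2}. The correct De Morgan law is (A ∩ B)' = A' ∪ B'.


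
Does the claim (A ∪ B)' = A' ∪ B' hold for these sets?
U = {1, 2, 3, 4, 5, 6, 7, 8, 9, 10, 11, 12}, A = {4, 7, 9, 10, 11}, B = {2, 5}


LHS: A ∪ B = {2, 4, 5, 7, 9, 10, 11}
(A ∪ B)' = U \ (A ∪ B) = {1, 3, 6, 8, 12}
A' = {1, 2, 3, 5, 6, 8, 12}, B' = {1, 3, 4, 6, 7, 8, 9, 10, 11, 12}
Claimed RHS: A' ∪ B' = {1, 2, 3, 4, 5, 6, 7, 8, 9, 10, 11, 12}
Identity is INVALID: LHS = {1, 3, 6, 8, 12} but the RHS claimed here equals {1, 2, 3, 4, 5, 6, 7, 8, 9, 10, 11, 12}. The correct form is (A ∪ B)' = A' ∩ B'.

Identity is invalid: (A ∪ B)' = {1, 3, 6, 8, 12} but A' ∪ B' = {1, 2, 3, 4, 5, 6, 7, 8, 9, 10, 11, 12}. The correct De Morgan law is (A ∪ B)' = A' ∩ B'.


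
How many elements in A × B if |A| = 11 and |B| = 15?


|A × B| = |A| × |B|
= 11 × 15
= 165

|A × B| = 165


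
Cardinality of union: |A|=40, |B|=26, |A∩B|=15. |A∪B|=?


|A ∪ B| = |A| + |B| - |A ∩ B|
= 40 + 26 - 15
= 51

|A ∪ B| = 51


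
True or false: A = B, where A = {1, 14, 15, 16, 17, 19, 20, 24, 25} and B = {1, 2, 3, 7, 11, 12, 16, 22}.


Two sets are equal iff they have exactly the same elements.
A = {1, 14, 15, 16, 17, 19, 20, 24, 25}
B = {1, 2, 3, 7, 11, 12, 16, 22}
Differences: {2, 3, 7, 11, 12, 14, 15, 17, 19, 20, 22, 24, 25}
A ≠ B

No, A ≠ B


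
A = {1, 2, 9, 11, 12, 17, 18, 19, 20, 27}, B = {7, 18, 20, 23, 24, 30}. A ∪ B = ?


A ∪ B = all elements in A or B (or both)
A = {1, 2, 9, 11, 12, 17, 18, 19, 20, 27}
B = {7, 18, 20, 23, 24, 30}
A ∪ B = {1, 2, 7, 9, 11, 12, 17, 18, 19, 20, 23, 24, 27, 30}

A ∪ B = {1, 2, 7, 9, 11, 12, 17, 18, 19, 20, 23, 24, 27, 30}


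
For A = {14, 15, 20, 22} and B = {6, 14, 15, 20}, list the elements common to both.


A ∩ B = elements in both A and B
A = {14, 15, 20, 22}
B = {6, 14, 15, 20}
A ∩ B = {14, 15, 20}

A ∩ B = {14, 15, 20}


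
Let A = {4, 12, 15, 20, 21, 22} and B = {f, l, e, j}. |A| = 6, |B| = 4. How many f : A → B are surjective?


n = |A| = 6, k = |B| = 4. Surjections via inclusion-exclusion:
S(n,k) = Σ(-1)^i × C(k,i) × (k-i)^n, i=0 to k
i=0: (-1)^0×C(4,0)×4^6 = 4096
i=1: (-1)^1×C(4,1)×3^6 = -2916
i=2: (-1)^2×C(4,2)×2^6 = 384
i=3: (-1)^3×C(4,3)×1^6 = -4
i=4: (-1)^4×C(4,4)×0^6 = 0
Total = 1560

Number of surjections = 1560


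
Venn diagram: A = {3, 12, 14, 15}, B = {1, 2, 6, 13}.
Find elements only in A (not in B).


A = {3, 12, 14, 15}
B = {1, 2, 6, 13}
Region: only in A (not in B)
Elements: {3, 12, 14, 15}

Elements only in A (not in B): {3, 12, 14, 15}


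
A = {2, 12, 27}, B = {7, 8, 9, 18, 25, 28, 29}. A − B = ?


A \ B = elements in A but not in B
A = {2, 12, 27}
B = {7, 8, 9, 18, 25, 28, 29}
Remove from A any elements in B
A \ B = {2, 12, 27}

A \ B = {2, 12, 27}


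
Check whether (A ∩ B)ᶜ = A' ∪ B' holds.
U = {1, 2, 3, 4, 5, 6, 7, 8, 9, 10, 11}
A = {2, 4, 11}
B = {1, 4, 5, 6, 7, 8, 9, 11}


LHS: A ∩ B = {4, 11}
(A ∩ B)' = U \ (A ∩ B) = {1, 2, 3, 5, 6, 7, 8, 9, 10}
A' = {1, 3, 5, 6, 7, 8, 9, 10}, B' = {2, 3, 10}
Claimed RHS: A' ∪ B' = {1, 2, 3, 5, 6, 7, 8, 9, 10}
Identity is VALID: LHS = RHS = {1, 2, 3, 5, 6, 7, 8, 9, 10} ✓

Identity is valid. (A ∩ B)' = A' ∪ B' = {1, 2, 3, 5, 6, 7, 8, 9, 10}


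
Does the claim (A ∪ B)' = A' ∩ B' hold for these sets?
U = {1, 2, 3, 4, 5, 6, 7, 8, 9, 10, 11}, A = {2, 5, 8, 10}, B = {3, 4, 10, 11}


LHS: A ∪ B = {2, 3, 4, 5, 8, 10, 11}
(A ∪ B)' = U \ (A ∪ B) = {1, 6, 7, 9}
A' = {1, 3, 4, 6, 7, 9, 11}, B' = {1, 2, 5, 6, 7, 8, 9}
Claimed RHS: A' ∩ B' = {1, 6, 7, 9}
Identity is VALID: LHS = RHS = {1, 6, 7, 9} ✓

Identity is valid. (A ∪ B)' = A' ∩ B' = {1, 6, 7, 9}


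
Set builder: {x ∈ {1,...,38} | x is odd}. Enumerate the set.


Checking each candidate:
Condition: odd numbers in {1,...,38}
Result = {1, 3, 5, 7, 9, 11, 13, 15, 17, 19, 21, 23, 25, 27, 29, 31, 33, 35, 37}

{1, 3, 5, 7, 9, 11, 13, 15, 17, 19, 21, 23, 25, 27, 29, 31, 33, 35, 37}


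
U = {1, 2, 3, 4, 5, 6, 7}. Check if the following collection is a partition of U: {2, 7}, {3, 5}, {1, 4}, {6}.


A partition requires: (1) non-empty parts, (2) pairwise disjoint, (3) union = U
Parts: {2, 7}, {3, 5}, {1, 4}, {6}
Union of parts: {1, 2, 3, 4, 5, 6, 7}
U = {1, 2, 3, 4, 5, 6, 7}
All non-empty? True
Pairwise disjoint? True
Covers U? True

Yes, valid partition


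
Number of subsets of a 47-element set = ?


Number of subsets = 2^n
= 2^47
= 140737488355328

|P(A)| = 140737488355328


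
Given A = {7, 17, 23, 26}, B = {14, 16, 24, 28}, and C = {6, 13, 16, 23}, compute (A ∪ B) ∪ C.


A ∪ B = {7, 14, 16, 17, 23, 24, 26, 28}
(A ∪ B) ∪ C = {6, 7, 13, 14, 16, 17, 23, 24, 26, 28}

A ∪ B ∪ C = {6, 7, 13, 14, 16, 17, 23, 24, 26, 28}


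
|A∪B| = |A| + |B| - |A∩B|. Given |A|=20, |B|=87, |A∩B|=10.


|A ∪ B| = |A| + |B| - |A ∩ B|
= 20 + 87 - 10
= 97

|A ∪ B| = 97


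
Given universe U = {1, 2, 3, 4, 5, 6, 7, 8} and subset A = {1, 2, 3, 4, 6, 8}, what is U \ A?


Aᶜ = U \ A = elements in U but not in A
U = {1, 2, 3, 4, 5, 6, 7, 8}
A = {1, 2, 3, 4, 6, 8}
Aᶜ = {5, 7}

Aᶜ = {5, 7}


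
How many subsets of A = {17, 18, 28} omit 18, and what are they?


A subset of A that omits 18 is a subset of A \ {18}, so there are 2^(n-1) = 2^2 = 4 of them.
Subsets excluding 18: ∅, {17}, {28}, {17, 28}

Subsets excluding 18 (4 total): ∅, {17}, {28}, {17, 28}


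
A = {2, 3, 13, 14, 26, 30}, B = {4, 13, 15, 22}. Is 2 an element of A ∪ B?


A = {2, 3, 13, 14, 26, 30}, B = {4, 13, 15, 22}
A ∪ B = all elements in A or B
A ∪ B = {2, 3, 4, 13, 14, 15, 22, 26, 30}
Checking if 2 ∈ A ∪ B
2 is in A ∪ B → True

2 ∈ A ∪ B


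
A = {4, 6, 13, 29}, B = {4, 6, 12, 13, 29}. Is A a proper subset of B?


A ⊂ B requires: A ⊆ B AND A ≠ B.
A ⊆ B? Yes
A = B? No
A ⊂ B: Yes (A is a proper subset of B)

Yes, A ⊂ B


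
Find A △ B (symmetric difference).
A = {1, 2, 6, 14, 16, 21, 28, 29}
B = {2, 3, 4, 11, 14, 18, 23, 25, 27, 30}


A △ B = (A \ B) ∪ (B \ A) = elements in exactly one of A or B
A \ B = {1, 6, 16, 21, 28, 29}
B \ A = {3, 4, 11, 18, 23, 25, 27, 30}
A △ B = {1, 3, 4, 6, 11, 16, 18, 21, 23, 25, 27, 28, 29, 30}

A △ B = {1, 3, 4, 6, 11, 16, 18, 21, 23, 25, 27, 28, 29, 30}


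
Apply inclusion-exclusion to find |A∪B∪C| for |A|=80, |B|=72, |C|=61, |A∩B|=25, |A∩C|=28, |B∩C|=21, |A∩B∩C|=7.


|A∪B∪C| = |A|+|B|+|C| - |A∩B|-|A∩C|-|B∩C| + |A∩B∩C|
= 80+72+61 - 25-28-21 + 7
= 213 - 74 + 7
= 146

|A ∪ B ∪ C| = 146


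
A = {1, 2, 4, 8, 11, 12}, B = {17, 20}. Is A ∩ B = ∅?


Disjoint means A ∩ B = ∅.
A ∩ B = ∅
A ∩ B = ∅, so A and B are disjoint.

Yes, A and B are disjoint


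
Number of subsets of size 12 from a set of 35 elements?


C(n,k) = n! / (k!(n-k)!)
C(35,12) = 35! / (12!23!)
= 834451800

C(35,12) = 834451800


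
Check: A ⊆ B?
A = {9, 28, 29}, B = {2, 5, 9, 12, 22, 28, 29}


A ⊆ B means every element of A is in B.
All elements of A are in B.
So A ⊆ B.

Yes, A ⊆ B


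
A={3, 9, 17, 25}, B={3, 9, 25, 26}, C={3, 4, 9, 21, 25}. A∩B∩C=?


A ∩ B = {3, 9, 25}
(A ∩ B) ∩ C = {3, 9, 25}

A ∩ B ∩ C = {3, 9, 25}


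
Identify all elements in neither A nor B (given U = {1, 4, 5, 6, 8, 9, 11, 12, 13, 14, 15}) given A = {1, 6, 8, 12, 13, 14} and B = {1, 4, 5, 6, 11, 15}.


A = {1, 6, 8, 12, 13, 14}
B = {1, 4, 5, 6, 11, 15}
Region: in neither A nor B (given U = {1, 4, 5, 6, 8, 9, 11, 12, 13, 14, 15})
Elements: {9}

Elements in neither A nor B (given U = {1, 4, 5, 6, 8, 9, 11, 12, 13, 14, 15}): {9}


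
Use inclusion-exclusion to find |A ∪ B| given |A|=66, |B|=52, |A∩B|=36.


|A ∪ B| = |A| + |B| - |A ∩ B|
= 66 + 52 - 36
= 82

|A ∪ B| = 82


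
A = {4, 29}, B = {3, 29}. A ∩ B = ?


A ∩ B = elements in both A and B
A = {4, 29}
B = {3, 29}
A ∩ B = {29}

A ∩ B = {29}


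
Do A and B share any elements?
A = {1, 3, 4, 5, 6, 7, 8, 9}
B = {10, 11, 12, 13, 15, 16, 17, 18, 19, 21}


Disjoint means A ∩ B = ∅.
A ∩ B = ∅
A ∩ B = ∅, so A and B are disjoint.

No — A and B share no elements (A ∩ B = ∅), so they are disjoint


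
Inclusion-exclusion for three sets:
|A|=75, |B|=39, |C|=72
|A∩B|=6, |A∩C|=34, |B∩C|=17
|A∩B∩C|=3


|A∪B∪C| = |A|+|B|+|C| - |A∩B|-|A∩C|-|B∩C| + |A∩B∩C|
= 75+39+72 - 6-34-17 + 3
= 186 - 57 + 3
= 132

|A ∪ B ∪ C| = 132


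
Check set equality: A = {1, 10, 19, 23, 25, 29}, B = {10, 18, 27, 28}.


Two sets are equal iff they have exactly the same elements.
A = {1, 10, 19, 23, 25, 29}
B = {10, 18, 27, 28}
Differences: {1, 18, 19, 23, 25, 27, 28, 29}
A ≠ B

No, A ≠ B


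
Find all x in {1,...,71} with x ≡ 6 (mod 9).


Checking each candidate:
Condition: x in {1,...,71} with x ≡ 6 (mod 9)
Result = {6, 15, 24, 33, 42, 51, 60, 69}

{6, 15, 24, 33, 42, 51, 60, 69}


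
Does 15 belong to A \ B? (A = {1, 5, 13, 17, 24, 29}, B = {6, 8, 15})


A = {1, 5, 13, 17, 24, 29}, B = {6, 8, 15}
A \ B = elements in A but not in B
A \ B = {1, 5, 13, 17, 24, 29}
Checking if 15 ∈ A \ B
15 is not in A \ B → False

15 ∉ A \ B


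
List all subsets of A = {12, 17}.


|A| = 2, so |P(A)| = 2^2 = 4
Enumerate subsets by cardinality (0 to 2):
∅, {12}, {17}, {12, 17}

P(A) has 4 subsets: ∅, {12}, {17}, {12, 17}


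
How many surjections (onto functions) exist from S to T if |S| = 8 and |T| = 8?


n = |S| = 8, k = |T| = 8. Surjections via inclusion-exclusion:
S(n,k) = Σ(-1)^i × C(k,i) × (k-i)^n, i=0 to k
i=0: (-1)^0×C(8,0)×8^8 = 16777216
i=1: (-1)^1×C(8,1)×7^8 = -46118408
i=2: (-1)^2×C(8,2)×6^8 = 47029248
i=3: (-1)^3×C(8,3)×5^8 = -21875000
i=4: (-1)^4×C(8,4)×4^8 = 4587520
i=5: (-1)^5×C(8,5)×3^8 = -367416
i=6: (-1)^6×C(8,6)×2^8 = 7168
i=7: (-1)^7×C(8,7)×1^8 = -8
i=8: (-1)^8×C(8,8)×0^8 = 0
Total = 40320

Number of surjections = 40320


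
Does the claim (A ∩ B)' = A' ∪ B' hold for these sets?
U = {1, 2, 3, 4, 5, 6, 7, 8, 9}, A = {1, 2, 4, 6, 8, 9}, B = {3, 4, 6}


LHS: A ∩ B = {4, 6}
(A ∩ B)' = U \ (A ∩ B) = {1, 2, 3, 5, 7, 8, 9}
A' = {3, 5, 7}, B' = {1, 2, 5, 7, 8, 9}
Claimed RHS: A' ∪ B' = {1, 2, 3, 5, 7, 8, 9}
Identity is VALID: LHS = RHS = {1, 2, 3, 5, 7, 8, 9} ✓

Identity is valid. (A ∩ B)' = A' ∪ B' = {1, 2, 3, 5, 7, 8, 9}


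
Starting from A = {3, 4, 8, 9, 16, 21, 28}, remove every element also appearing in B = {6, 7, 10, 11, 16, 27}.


A \ B = elements in A but not in B
A = {3, 4, 8, 9, 16, 21, 28}
B = {6, 7, 10, 11, 16, 27}
Remove from A any elements in B
A \ B = {3, 4, 8, 9, 21, 28}

A \ B = {3, 4, 8, 9, 21, 28}


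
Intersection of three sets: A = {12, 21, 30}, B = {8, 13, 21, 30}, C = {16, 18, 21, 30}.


A ∩ B = {21, 30}
(A ∩ B) ∩ C = {21, 30}

A ∩ B ∩ C = {21, 30}


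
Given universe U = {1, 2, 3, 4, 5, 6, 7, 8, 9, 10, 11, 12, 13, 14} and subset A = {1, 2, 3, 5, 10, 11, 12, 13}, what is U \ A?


Aᶜ = U \ A = elements in U but not in A
U = {1, 2, 3, 4, 5, 6, 7, 8, 9, 10, 11, 12, 13, 14}
A = {1, 2, 3, 5, 10, 11, 12, 13}
Aᶜ = {4, 6, 7, 8, 9, 14}

Aᶜ = {4, 6, 7, 8, 9, 14}


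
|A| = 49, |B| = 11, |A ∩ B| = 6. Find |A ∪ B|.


|A ∪ B| = |A| + |B| - |A ∩ B|
= 49 + 11 - 6
= 54

|A ∪ B| = 54


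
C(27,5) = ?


C(n,k) = n! / (k!(n-k)!)
C(27,5) = 27! / (5!22!)
= 80730

C(27,5) = 80730


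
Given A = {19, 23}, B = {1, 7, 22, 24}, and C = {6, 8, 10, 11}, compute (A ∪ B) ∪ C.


A ∪ B = {1, 7, 19, 22, 23, 24}
(A ∪ B) ∪ C = {1, 6, 7, 8, 10, 11, 19, 22, 23, 24}

A ∪ B ∪ C = {1, 6, 7, 8, 10, 11, 19, 22, 23, 24}


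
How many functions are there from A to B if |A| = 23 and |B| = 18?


Each of |A| = 23 inputs maps to any of |B| = 18 outputs.
# functions = |B|^|A| = 18^23
= 74347713614021927913318776832

Number of functions = 74347713614021927913318776832


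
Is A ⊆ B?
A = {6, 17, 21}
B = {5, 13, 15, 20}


A ⊆ B means every element of A is in B.
Elements in A not in B: {6, 17, 21}
So A ⊄ B.

No, A ⊄ B


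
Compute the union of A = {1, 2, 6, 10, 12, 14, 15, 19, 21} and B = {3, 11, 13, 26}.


A ∪ B = all elements in A or B (or both)
A = {1, 2, 6, 10, 12, 14, 15, 19, 21}
B = {3, 11, 13, 26}
A ∪ B = {1, 2, 3, 6, 10, 11, 12, 13, 14, 15, 19, 21, 26}

A ∪ B = {1, 2, 3, 6, 10, 11, 12, 13, 14, 15, 19, 21, 26}


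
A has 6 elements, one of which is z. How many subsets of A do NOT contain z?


Subsets of A avoiding z are subsets of A \ {z}, which has 5 elements.
Count = 2^(n-1) = 2^5
= 32

Number of subsets avoiding z = 32


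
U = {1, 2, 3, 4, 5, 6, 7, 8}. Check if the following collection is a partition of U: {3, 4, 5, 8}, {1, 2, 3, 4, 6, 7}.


A partition requires: (1) non-empty parts, (2) pairwise disjoint, (3) union = U
Parts: {3, 4, 5, 8}, {1, 2, 3, 4, 6, 7}
Union of parts: {1, 2, 3, 4, 5, 6, 7, 8}
U = {1, 2, 3, 4, 5, 6, 7, 8}
All non-empty? True
Pairwise disjoint? False
Covers U? True

No, not a valid partition


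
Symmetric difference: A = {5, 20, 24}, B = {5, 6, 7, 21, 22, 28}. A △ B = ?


A △ B = (A \ B) ∪ (B \ A) = elements in exactly one of A or B
A \ B = {20, 24}
B \ A = {6, 7, 21, 22, 28}
A △ B = {6, 7, 20, 21, 22, 24, 28}

A △ B = {6, 7, 20, 21, 22, 24, 28}


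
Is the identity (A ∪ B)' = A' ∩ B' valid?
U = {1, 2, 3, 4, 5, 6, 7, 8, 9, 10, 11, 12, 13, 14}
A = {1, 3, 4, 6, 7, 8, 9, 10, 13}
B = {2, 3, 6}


LHS: A ∪ B = {1, 2, 3, 4, 6, 7, 8, 9, 10, 13}
(A ∪ B)' = U \ (A ∪ B) = {5, 11, 12, 14}
A' = {2, 5, 11, 12, 14}, B' = {1, 4, 5, 7, 8, 9, 10, 11, 12, 13, 14}
Claimed RHS: A' ∩ B' = {5, 11, 12, 14}
Identity is VALID: LHS = RHS = {5, 11, 12, 14} ✓

Identity is valid. (A ∪ B)' = A' ∩ B' = {5, 11, 12, 14}


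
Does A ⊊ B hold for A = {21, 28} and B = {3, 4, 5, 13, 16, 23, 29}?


A ⊂ B requires: A ⊆ B AND A ≠ B.
A ⊆ B? No
A ⊄ B, so A is not a proper subset.

No, A is not a proper subset of B


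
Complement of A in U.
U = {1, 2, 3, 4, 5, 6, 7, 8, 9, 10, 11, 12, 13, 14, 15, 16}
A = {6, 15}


Aᶜ = U \ A = elements in U but not in A
U = {1, 2, 3, 4, 5, 6, 7, 8, 9, 10, 11, 12, 13, 14, 15, 16}
A = {6, 15}
Aᶜ = {1, 2, 3, 4, 5, 7, 8, 9, 10, 11, 12, 13, 14, 16}

Aᶜ = {1, 2, 3, 4, 5, 7, 8, 9, 10, 11, 12, 13, 14, 16}


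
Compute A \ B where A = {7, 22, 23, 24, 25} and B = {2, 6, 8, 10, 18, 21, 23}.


A \ B = elements in A but not in B
A = {7, 22, 23, 24, 25}
B = {2, 6, 8, 10, 18, 21, 23}
Remove from A any elements in B
A \ B = {7, 22, 24, 25}

A \ B = {7, 22, 24, 25}


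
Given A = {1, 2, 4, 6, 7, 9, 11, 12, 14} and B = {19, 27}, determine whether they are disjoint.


Disjoint means A ∩ B = ∅.
A ∩ B = ∅
A ∩ B = ∅, so A and B are disjoint.

Yes, A and B are disjoint


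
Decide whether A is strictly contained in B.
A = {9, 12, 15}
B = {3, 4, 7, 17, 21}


A ⊂ B requires: A ⊆ B AND A ≠ B.
A ⊆ B? No
A ⊄ B, so A is not a proper subset.

No, A is not a proper subset of B


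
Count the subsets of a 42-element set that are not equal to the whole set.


Total subsets = 2^n = 2^42 = 4398046511104
Proper subsets exclude the set itself: 2^n - 1
= 4398046511104 - 1
= 4398046511103

Number of proper subsets = 4398046511103


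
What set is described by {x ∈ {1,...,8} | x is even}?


Checking each candidate:
Condition: even numbers in {1,...,8}
Result = {2, 4, 6, 8}

{2, 4, 6, 8}


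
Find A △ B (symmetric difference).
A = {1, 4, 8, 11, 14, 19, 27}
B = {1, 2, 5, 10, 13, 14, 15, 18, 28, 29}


A △ B = (A \ B) ∪ (B \ A) = elements in exactly one of A or B
A \ B = {4, 8, 11, 19, 27}
B \ A = {2, 5, 10, 13, 15, 18, 28, 29}
A △ B = {2, 4, 5, 8, 10, 11, 13, 15, 18, 19, 27, 28, 29}

A △ B = {2, 4, 5, 8, 10, 11, 13, 15, 18, 19, 27, 28, 29}


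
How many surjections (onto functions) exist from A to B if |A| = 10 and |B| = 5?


n = |A| = 10, k = |B| = 5. Surjections via inclusion-exclusion:
S(n,k) = Σ(-1)^i × C(k,i) × (k-i)^n, i=0 to k
i=0: (-1)^0×C(5,0)×5^10 = 9765625
i=1: (-1)^1×C(5,1)×4^10 = -5242880
i=2: (-1)^2×C(5,2)×3^10 = 590490
i=3: (-1)^3×C(5,3)×2^10 = -10240
i=4: (-1)^4×C(5,4)×1^10 = 5
i=5: (-1)^5×C(5,5)×0^10 = 0
Total = 5103000

Number of surjections = 5103000


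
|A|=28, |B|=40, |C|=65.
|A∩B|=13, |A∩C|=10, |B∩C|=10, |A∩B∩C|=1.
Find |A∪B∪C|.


|A∪B∪C| = |A|+|B|+|C| - |A∩B|-|A∩C|-|B∩C| + |A∩B∩C|
= 28+40+65 - 13-10-10 + 1
= 133 - 33 + 1
= 101

|A ∪ B ∪ C| = 101


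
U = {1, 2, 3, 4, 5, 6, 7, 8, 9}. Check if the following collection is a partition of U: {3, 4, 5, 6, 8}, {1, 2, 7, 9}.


A partition requires: (1) non-empty parts, (2) pairwise disjoint, (3) union = U
Parts: {3, 4, 5, 6, 8}, {1, 2, 7, 9}
Union of parts: {1, 2, 3, 4, 5, 6, 7, 8, 9}
U = {1, 2, 3, 4, 5, 6, 7, 8, 9}
All non-empty? True
Pairwise disjoint? True
Covers U? True

Yes, valid partition


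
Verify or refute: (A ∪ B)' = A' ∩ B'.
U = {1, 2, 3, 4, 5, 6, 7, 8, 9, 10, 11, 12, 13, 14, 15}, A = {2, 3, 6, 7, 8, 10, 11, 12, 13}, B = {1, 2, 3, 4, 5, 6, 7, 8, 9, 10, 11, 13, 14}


LHS: A ∪ B = {1, 2, 3, 4, 5, 6, 7, 8, 9, 10, 11, 12, 13, 14}
(A ∪ B)' = U \ (A ∪ B) = {15}
A' = {1, 4, 5, 9, 14, 15}, B' = {12, 15}
Claimed RHS: A' ∩ B' = {15}
Identity is VALID: LHS = RHS = {15} ✓

Identity is valid. (A ∪ B)' = A' ∩ B' = {15}


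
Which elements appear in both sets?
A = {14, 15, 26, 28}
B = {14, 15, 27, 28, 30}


A ∩ B = elements in both A and B
A = {14, 15, 26, 28}
B = {14, 15, 27, 28, 30}
A ∩ B = {14, 15, 28}

A ∩ B = {14, 15, 28}


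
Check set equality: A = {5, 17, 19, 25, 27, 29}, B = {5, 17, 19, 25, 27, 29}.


Two sets are equal iff they have exactly the same elements.
A = {5, 17, 19, 25, 27, 29}
B = {5, 17, 19, 25, 27, 29}
Same elements → A = B

Yes, A = B


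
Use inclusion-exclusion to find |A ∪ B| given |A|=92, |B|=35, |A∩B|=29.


|A ∪ B| = |A| + |B| - |A ∩ B|
= 92 + 35 - 29
= 98

|A ∪ B| = 98


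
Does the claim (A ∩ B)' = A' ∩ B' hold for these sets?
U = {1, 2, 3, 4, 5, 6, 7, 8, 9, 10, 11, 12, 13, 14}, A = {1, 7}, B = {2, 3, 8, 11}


LHS: A ∩ B = ∅
(A ∩ B)' = U \ (A ∩ B) = {1, 2, 3, 4, 5, 6, 7, 8, 9, 10, 11, 12, 13, 14}
A' = {2, 3, 4, 5, 6, 8, 9, 10, 11, 12, 13, 14}, B' = {1, 4, 5, 6, 7, 9, 10, 12, 13, 14}
Claimed RHS: A' ∩ B' = {4, 5, 6, 9, 10, 12, 13, 14}
Identity is INVALID: LHS = {1, 2, 3, 4, 5, 6, 7, 8, 9, 10, 11, 12, 13, 14} but the RHS claimed here equals {4, 5, 6, 9, 10, 12, 13, 14}. The correct form is (A ∩ B)' = A' ∪ B'.

Identity is invalid: (A ∩ B)' = {1, 2, 3, 4, 5, 6, 7, 8, 9, 10, 11, 12, 13, 14} but A' ∩ B' = {4, 5, 6, 9, 10, 12, 13, 14}. The correct De Morgan law is (A ∩ B)' = A' ∪ B'.


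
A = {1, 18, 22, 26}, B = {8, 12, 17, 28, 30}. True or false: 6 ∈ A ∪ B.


A = {1, 18, 22, 26}, B = {8, 12, 17, 28, 30}
A ∪ B = all elements in A or B
A ∪ B = {1, 8, 12, 17, 18, 22, 26, 28, 30}
Checking if 6 ∈ A ∪ B
6 is not in A ∪ B → False

6 ∉ A ∪ B


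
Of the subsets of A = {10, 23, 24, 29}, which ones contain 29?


A subset of A contains 29 iff the remaining 3 elements form any subset of A \ {29}.
Count: 2^(n-1) = 2^3 = 8
Subsets containing 29: {29}, {10, 29}, {23, 29}, {24, 29}, {10, 23, 29}, {10, 24, 29}, {23, 24, 29}, {10, 23, 24, 29}

Subsets containing 29 (8 total): {29}, {10, 29}, {23, 29}, {24, 29}, {10, 23, 29}, {10, 24, 29}, {23, 24, 29}, {10, 23, 24, 29}


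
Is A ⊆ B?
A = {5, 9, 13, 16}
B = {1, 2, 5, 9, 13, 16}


A ⊆ B means every element of A is in B.
All elements of A are in B.
So A ⊆ B.

Yes, A ⊆ B


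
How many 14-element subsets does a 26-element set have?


C(n,k) = n! / (k!(n-k)!)
C(26,14) = 26! / (14!12!)
= 9657700

C(26,14) = 9657700
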